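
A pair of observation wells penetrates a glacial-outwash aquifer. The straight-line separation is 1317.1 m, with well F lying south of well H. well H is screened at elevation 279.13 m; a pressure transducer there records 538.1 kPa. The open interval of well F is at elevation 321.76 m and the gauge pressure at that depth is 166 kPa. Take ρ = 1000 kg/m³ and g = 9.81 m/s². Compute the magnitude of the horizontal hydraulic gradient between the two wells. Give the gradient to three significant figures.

i ≈ 0.00357

Pressure head at well H: ψ = P/(ρg) = 538.1×1000 / (1000 × 9.81) = 54.85 m.
Total head at well H: h = z + ψ = 279.13 + 54.85 = 333.98 m.
Pressure head at well F: ψ = P/(ρg) = 166×1000 / (1000 × 9.81) = 16.92 m.
Total head at well F: h = z + ψ = 321.76 + 16.92 = 338.68 m.
Head difference: h(well H) − h(well F) = 333.98 − 338.68 = -4.70 m.
Hydraulic gradient: i = |Δh| / L = 4.70 / 1317.1 = 0.00357.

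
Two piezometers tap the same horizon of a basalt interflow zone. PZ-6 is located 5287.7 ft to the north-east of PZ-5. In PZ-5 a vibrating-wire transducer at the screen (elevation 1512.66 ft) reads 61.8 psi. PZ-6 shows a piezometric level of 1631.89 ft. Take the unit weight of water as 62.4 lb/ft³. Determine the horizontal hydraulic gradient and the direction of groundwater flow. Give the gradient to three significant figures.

Pressure head at PZ-5: ψ = 144·P/γ = 144 × 61.8 / 62.4 = 142.62 ft.
Total head at PZ-5: h = z + ψ = 1512.66 + 142.62 = 1655.28 ft.
Total head at PZ-6: h = 1631.89 ft (water level in the piezometer is the total head).
Head difference: h(PZ-5) − h(PZ-6) = 1655.28 − 1631.89 = 23.39 ft.
Hydraulic gradient: i = |Δh| / L = 23.39 / 5287.7 = 0.00442.
Flow is from higher to lower head: from PZ-5 toward PZ-6, i.e. toward the north-east.

i ≈ 0.00442; groundwater flows toward the north-east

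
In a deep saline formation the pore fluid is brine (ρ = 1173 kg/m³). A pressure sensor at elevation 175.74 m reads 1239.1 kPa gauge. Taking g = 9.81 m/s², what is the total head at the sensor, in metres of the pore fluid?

h ≈ 283.42 m

ψ = P/(ρg) = 1239.1×1000 / (1173 × 9.81) = 107.68 m.
h = z + ψ = 175.74 + 107.68 = 283.42 m.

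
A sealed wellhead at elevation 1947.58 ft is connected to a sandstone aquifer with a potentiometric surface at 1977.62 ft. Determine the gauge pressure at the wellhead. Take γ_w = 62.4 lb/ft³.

P ≈ 13.0 psi

Head above the cap: Δh = 1977.62 − 1947.58 = 30.04 ft.
P = γΔh/144 = 62.4 × 30.04 / 144 = 13.0 psi.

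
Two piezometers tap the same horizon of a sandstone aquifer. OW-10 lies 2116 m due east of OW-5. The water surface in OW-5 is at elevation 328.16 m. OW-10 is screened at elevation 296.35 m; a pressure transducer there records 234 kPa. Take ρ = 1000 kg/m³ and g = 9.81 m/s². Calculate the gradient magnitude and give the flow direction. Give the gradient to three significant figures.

Total head at OW-5: h = 328.16 m (water level in the piezometer is the total head).
Pressure head at OW-10: ψ = P/(ρg) = 234×1000 / (1000 × 9.81) = 23.85 m.
Total head at OW-10: h = z + ψ = 296.35 + 23.85 = 320.20 m.
Head difference: h(OW-5) − h(OW-10) = 328.16 − 320.20 = 7.96 m.
Hydraulic gradient: i = |Δh| / L = 7.96 / 2116 = 0.00376.
Flow is from higher to lower head: from OW-5 toward OW-10, i.e. toward the east.

i ≈ 0.00376; groundwater flows toward the east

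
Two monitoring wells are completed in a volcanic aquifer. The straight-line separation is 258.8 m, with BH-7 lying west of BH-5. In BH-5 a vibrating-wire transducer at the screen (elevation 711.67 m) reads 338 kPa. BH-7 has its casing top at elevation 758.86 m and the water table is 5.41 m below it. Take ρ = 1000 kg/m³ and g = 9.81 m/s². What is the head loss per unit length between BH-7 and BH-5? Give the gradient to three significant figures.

i ≈ 0.0283 m/m

Pressure head at BH-5: ψ = P/(ρg) = 338×1000 / (1000 × 9.81) = 34.45 m.
Total head at BH-5: h = z + ψ = 711.67 + 34.45 = 746.12 m.
Total head at BH-7: h = 758.86 − 5.41 = 753.45 m.
Head difference: h(BH-5) − h(BH-7) = 746.12 − 753.45 = -7.33 m.
Hydraulic gradient: i = |Δh| / L = 7.33 / 258.8 = 0.0283.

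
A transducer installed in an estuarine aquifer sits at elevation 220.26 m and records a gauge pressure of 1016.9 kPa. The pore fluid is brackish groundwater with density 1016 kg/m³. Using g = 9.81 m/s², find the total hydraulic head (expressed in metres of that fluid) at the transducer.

h ≈ 322.29 m

ψ = P/(ρg) = 1016.9×1000 / (1016 × 9.81) = 102.03 m.
h = z + ψ = 220.26 + 102.03 = 322.29 m.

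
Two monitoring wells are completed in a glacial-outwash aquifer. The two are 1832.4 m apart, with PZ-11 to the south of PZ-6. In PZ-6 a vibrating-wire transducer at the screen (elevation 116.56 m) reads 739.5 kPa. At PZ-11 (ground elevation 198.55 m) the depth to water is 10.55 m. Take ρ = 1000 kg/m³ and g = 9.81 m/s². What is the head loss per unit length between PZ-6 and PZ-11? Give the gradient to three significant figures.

Pressure head at PZ-6: ψ = P/(ρg) = 739.5×1000 / (1000 × 9.81) = 75.38 m.
Total head at PZ-6: h = z + ψ = 116.56 + 75.38 = 191.94 m.
Total head at PZ-11: h = 198.55 − 10.55 = 188.00 m.
Head difference: h(PZ-6) − h(PZ-11) = 191.94 − 188.00 = 3.94 m.
Hydraulic gradient: i = |Δh| / L = 3.94 / 1832.4 = 0.00215.

i ≈ 0.00215 m/m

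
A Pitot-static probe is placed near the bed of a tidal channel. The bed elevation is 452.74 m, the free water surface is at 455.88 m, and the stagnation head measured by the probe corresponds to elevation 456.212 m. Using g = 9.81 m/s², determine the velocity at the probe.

v ≈ 2.55 m/s

Near the bed, under hydrostatic conditions, the piezometric head (z + ψ) equals the free-surface elevation, 455.88 m.
Velocity head = total − piezometric = 456.212 − 455.88 = 0.332 m.
v = √(2g·h_v) = √(2 × 9.81 × 0.332) = 2.55 m/s.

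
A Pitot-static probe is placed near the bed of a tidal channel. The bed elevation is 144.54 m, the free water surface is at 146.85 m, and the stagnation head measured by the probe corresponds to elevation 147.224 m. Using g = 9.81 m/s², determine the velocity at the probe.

Near the bed, under hydrostatic conditions, the piezometric head (z + ψ) equals the free-surface elevation, 146.85 m.
Velocity head = total − piezometric = 147.224 − 146.85 = 0.374 m.
v = √(2g·h_v) = √(2 × 9.81 × 0.374) = 2.71 m/s.

v ≈ 2.71 m/s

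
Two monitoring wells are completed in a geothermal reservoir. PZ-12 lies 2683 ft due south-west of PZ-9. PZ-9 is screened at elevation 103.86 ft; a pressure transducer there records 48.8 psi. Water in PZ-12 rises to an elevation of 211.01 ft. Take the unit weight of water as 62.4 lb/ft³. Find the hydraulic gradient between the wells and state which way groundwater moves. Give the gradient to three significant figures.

i ≈ 0.00204; groundwater flows toward the south-west

Pressure head at PZ-9: ψ = 144·P/γ = 144 × 48.8 / 62.4 = 112.62 ft.
Total head at PZ-9: h = z + ψ = 103.86 + 112.62 = 216.48 ft.
Total head at PZ-12: h = 211.01 ft (water level in the piezometer is the total head).
Head difference: h(PZ-9) − h(PZ-12) = 216.48 − 211.01 = 5.47 ft.
Hydraulic gradient: i = |Δh| / L = 5.47 / 2683 = 0.00204.
Flow is from higher to lower head: from PZ-9 toward PZ-12, i.e. toward the south-west.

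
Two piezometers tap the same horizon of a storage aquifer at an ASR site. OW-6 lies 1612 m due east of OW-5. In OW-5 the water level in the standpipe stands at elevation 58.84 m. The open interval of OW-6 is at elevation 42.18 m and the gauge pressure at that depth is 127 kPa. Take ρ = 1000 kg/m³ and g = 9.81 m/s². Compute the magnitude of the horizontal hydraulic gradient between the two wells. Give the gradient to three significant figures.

Total head at OW-5: h = 58.84 m (water level in the piezometer is the total head).
Pressure head at OW-6: ψ = P/(ρg) = 127×1000 / (1000 × 9.81) = 12.95 m.
Total head at OW-6: h = z + ψ = 42.18 + 12.95 = 55.13 m.
Head difference: h(OW-5) − h(OW-6) = 58.84 − 55.13 = 3.71 m.
Hydraulic gradient: i = |Δh| / L = 3.71 / 1612 = 0.00230.

i ≈ 0.00230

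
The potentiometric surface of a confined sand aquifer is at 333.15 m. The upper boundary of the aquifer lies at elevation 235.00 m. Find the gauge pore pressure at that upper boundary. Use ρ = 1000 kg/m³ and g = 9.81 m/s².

Pressure head at the aquifer top: ψ = h − z = 333.15 − 235.00 = 98.15 m.
P = ρgψ = 1000 × 9.81 × 98.15 = 962851 Pa ≈ 963 kPa.

P ≈ 963 kPa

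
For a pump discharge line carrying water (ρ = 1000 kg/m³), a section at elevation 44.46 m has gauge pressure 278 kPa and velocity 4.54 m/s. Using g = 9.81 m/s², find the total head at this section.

h ≈ 73.85 m

Pressure head ψ = P/(ρg) = 278×1000 / (1000 × 9.81) = 28.34 m.
Velocity head = v²/(2g) = 4.54² / (2 × 9.81) = 1.051 m.
h = z + ψ + v²/(2g) = 44.46 + 28.34 + 1.051 = 73.85 m.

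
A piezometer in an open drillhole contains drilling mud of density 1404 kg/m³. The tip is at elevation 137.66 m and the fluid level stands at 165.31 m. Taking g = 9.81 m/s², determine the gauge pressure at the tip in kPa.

P ≈ 381 kPa

Pressure head ψ = h − z = 165.31 − 137.66 = 27.65 m.
P = ρgψ = 1404 × 9.81 × 27.65 = 380830 Pa ≈ 381 kPa.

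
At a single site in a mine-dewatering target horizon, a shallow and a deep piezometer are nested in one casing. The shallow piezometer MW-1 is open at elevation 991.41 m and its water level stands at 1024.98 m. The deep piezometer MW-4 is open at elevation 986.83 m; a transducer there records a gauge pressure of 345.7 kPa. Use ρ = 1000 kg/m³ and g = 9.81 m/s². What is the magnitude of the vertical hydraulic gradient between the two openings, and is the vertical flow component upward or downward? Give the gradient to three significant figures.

|i_v| ≈ 0.635; vertical flow is downward

Total head at MW-1: h = 1024.98 m (water level in the standpipe).
Pressure head at MW-4: ψ = P/(ρg) = 345.7×1000 / (1000 × 9.81) = 35.24 m.
Total head at MW-4: h = z + ψ = 986.83 + 35.24 = 1022.07 m.
Δh = h(MW-1) − h(MW-4) = 1024.98 − 1022.07 = 2.91 m.
Vertical separation Δz = 991.41 − 986.83 = 4.58 m.
|i_v| = |Δh| / Δz = 2.91 / 4.58 = 0.635.
Head is higher in the shallow piezometer, so vertical flow is downward (recharge condition).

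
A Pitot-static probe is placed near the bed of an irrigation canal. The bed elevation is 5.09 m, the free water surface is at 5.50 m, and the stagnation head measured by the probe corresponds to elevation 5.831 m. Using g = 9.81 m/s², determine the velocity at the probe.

Near the bed, under hydrostatic conditions, the piezometric head (z + ψ) equals the free-surface elevation, 5.50 m.
Velocity head = total − piezometric = 5.831 − 5.50 = 0.331 m.
v = √(2g·h_v) = √(2 × 9.81 × 0.331) = 2.55 m/s.

v ≈ 2.55 m/s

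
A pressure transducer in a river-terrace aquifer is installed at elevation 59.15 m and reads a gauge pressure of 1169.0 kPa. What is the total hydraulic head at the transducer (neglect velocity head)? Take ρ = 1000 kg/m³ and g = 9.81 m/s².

ψ = P/(ρg) = 1169.0×1000 / (1000 × 9.81) = 119.16 m.
h = z + ψ = 59.15 + 119.16 = 178.31 m.

h ≈ 178.31 m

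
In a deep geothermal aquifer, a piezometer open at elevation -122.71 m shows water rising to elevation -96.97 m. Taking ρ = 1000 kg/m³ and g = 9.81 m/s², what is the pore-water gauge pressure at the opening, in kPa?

Pressure head ψ = h − z = -96.97 − (-122.71) = 25.74 m.
P = ρgψ = 1000 × 9.81 × 25.74 = 252509 Pa ≈ 253 kPa.

P ≈ 253 kPa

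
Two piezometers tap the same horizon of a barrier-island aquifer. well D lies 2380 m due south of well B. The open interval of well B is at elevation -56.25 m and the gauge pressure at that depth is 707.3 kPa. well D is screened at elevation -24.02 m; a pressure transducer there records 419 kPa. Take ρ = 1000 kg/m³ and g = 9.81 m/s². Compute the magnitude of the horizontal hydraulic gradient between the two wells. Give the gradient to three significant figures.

Pressure head at well B: ψ = P/(ρg) = 707.3×1000 / (1000 × 9.81) = 72.10 m.
Total head at well B: h = z + ψ = -56.25 + 72.10 = 15.85 m.
Pressure head at well D: ψ = P/(ρg) = 419×1000 / (1000 × 9.81) = 42.71 m.
Total head at well D: h = z + ψ = -24.02 + 42.71 = 18.69 m.
Head difference: h(well B) − h(well D) = 15.85 − 18.69 = -2.84 m.
Hydraulic gradient: i = |Δh| / L = 2.84 / 2380 = 0.00119.

i ≈ 0.00119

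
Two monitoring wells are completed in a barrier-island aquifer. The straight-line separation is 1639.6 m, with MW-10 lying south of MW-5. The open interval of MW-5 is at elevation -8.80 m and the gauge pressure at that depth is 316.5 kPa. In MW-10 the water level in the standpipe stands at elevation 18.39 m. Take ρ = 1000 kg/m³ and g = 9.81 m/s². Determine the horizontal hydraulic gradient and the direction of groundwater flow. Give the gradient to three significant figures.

Pressure head at MW-5: ψ = P/(ρg) = 316.5×1000 / (1000 × 9.81) = 32.26 m.
Total head at MW-5: h = z + ψ = -8.80 + 32.26 = 23.46 m.
Total head at MW-10: h = 18.39 m (water level in the piezometer is the total head).
Head difference: h(MW-5) − h(MW-10) = 23.46 − 18.39 = 5.07 m.
Hydraulic gradient: i = |Δh| / L = 5.07 / 1639.6 = 0.00309.
Flow is from higher to lower head: from MW-5 toward MW-10, i.e. toward the south.

i ≈ 0.00309; groundwater flows toward the south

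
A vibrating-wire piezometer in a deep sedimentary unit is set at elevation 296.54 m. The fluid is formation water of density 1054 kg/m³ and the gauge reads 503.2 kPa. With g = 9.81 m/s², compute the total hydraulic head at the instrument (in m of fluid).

ψ = P/(ρg) = 503.2×1000 / (1054 × 9.81) = 48.67 m.
h = z + ψ = 296.54 + 48.67 = 345.21 m.

h ≈ 345.21 m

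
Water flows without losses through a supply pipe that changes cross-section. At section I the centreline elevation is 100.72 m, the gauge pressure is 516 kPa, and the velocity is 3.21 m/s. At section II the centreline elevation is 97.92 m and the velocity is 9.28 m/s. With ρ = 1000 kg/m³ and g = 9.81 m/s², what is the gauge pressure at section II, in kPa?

Pressure head at I: ψ₁ = P₁/(ρg) = 516×1000 / (1000 × 9.81) = 52.60 m.
Velocity heads: v₁²/2g = 3.21²/19.62 = 0.525 m; v₂²/2g = 9.28²/19.62 = 4.389 m.
Total head H = z₁ + ψ₁ + v₁²/2g = 100.72 + 52.60 + 0.525 = 153.84 m.
ψ₂ = H − z₂ − v₂²/2g = 153.84 − 97.92 − 4.389 = 51.53 m.
P₂ = ρgψ₂ = 1000 × 9.81 × 51.53 ≈ 506 kPa.

P₂ ≈ 506 kPa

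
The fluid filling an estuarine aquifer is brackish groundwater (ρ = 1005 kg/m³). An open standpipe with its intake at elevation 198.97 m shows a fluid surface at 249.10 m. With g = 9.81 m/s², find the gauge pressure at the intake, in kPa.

Pressure head ψ = h − z = 249.10 − 198.97 = 50.13 m.
P = ρgψ = 1005 × 9.81 × 50.13 = 494234 Pa ≈ 494 kPa.

P ≈ 494 kPa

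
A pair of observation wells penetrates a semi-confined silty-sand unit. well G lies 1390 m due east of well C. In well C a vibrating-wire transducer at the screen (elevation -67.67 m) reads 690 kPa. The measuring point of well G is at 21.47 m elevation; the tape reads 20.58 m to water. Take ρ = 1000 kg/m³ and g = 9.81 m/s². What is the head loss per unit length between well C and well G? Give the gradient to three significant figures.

i ≈ 0.00128 m/m

Pressure head at well C: ψ = P/(ρg) = 690×1000 / (1000 × 9.81) = 70.34 m.
Total head at well C: h = z + ψ = -67.67 + 70.34 = 2.67 m.
Total head at well G: h = 21.47 − 20.58 = 0.89 m.
Head difference: h(well C) − h(well G) = 2.67 − 0.89 = 1.78 m.
Hydraulic gradient: i = |Δh| / L = 1.78 / 1390 = 0.00128.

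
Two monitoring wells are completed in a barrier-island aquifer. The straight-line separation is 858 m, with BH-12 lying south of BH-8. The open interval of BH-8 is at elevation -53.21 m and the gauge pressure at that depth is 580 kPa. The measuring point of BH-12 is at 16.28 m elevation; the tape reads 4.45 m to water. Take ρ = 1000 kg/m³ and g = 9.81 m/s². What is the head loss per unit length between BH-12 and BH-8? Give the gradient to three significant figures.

Pressure head at BH-8: ψ = P/(ρg) = 580×1000 / (1000 × 9.81) = 59.12 m.
Total head at BH-8: h = z + ψ = -53.21 + 59.12 = 5.91 m.
Total head at BH-12: h = 16.28 − 4.45 = 11.83 m.
Head difference: h(BH-8) − h(BH-12) = 5.91 − 11.83 = -5.92 m.
Hydraulic gradient: i = |Δh| / L = 5.92 / 858 = 0.00690.

i ≈ 0.00690 m/m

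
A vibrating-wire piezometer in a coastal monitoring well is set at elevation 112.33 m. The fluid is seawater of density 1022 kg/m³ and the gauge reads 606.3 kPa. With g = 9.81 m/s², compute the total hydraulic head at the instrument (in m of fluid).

ψ = P/(ρg) = 606.3×1000 / (1022 × 9.81) = 60.47 m.
h = z + ψ = 112.33 + 60.47 = 172.80 m.

h ≈ 172.80 m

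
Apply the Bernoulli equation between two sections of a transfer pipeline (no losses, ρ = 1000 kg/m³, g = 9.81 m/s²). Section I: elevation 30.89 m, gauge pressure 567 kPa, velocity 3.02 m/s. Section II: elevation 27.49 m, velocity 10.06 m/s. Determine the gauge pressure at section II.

P₂ ≈ 554 kPa

Pressure head at I: ψ₁ = P₁/(ρg) = 567×1000 / (1000 × 9.81) = 57.80 m.
Velocity heads: v₁²/2g = 3.02²/19.62 = 0.465 m; v₂²/2g = 10.06²/19.62 = 5.158 m.
Total head H = z₁ + ψ₁ + v₁²/2g = 30.89 + 57.80 + 0.465 = 89.16 m.
ψ₂ = H − z₂ − v₂²/2g = 89.16 − 27.49 − 5.158 = 56.51 m.
P₂ = ρgψ₂ = 1000 × 9.81 × 56.51 ≈ 554 kPa.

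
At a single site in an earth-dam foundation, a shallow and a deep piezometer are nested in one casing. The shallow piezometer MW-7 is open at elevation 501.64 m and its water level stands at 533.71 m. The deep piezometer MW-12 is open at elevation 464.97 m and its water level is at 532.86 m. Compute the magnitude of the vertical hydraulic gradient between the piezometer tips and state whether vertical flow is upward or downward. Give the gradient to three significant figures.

|i_v| ≈ 0.0232; vertical flow is downward

Total head at MW-7: h = 533.71 m (water level in the standpipe).
Total head at MW-12: h = 532.86 m.
Δh = h(MW-7) − h(MW-12) = 533.71 − 532.86 = 0.85 m.
Vertical separation Δz = 501.64 − 464.97 = 36.67 m.
|i_v| = |Δh| / Δz = 0.85 / 36.67 = 0.0232.
Head is higher in the shallow piezometer, so vertical flow is downward (recharge condition).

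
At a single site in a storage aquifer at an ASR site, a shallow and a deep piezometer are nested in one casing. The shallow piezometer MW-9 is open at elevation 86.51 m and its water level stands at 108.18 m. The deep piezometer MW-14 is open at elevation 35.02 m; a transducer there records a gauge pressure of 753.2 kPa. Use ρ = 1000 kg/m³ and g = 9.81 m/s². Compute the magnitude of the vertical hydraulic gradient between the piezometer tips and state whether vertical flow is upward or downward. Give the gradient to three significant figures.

|i_v| ≈ 0.0703; vertical flow is upward

Total head at MW-9: h = 108.18 m (water level in the standpipe).
Pressure head at MW-14: ψ = P/(ρg) = 753.2×1000 / (1000 × 9.81) = 76.78 m.
Total head at MW-14: h = z + ψ = 35.02 + 76.78 = 111.80 m.
Δh = h(MW-9) − h(MW-14) = 108.18 − 111.80 = -3.62 m.
Vertical separation Δz = 86.51 − 35.02 = 51.49 m.
|i_v| = |Δh| / Δz = 3.62 / 51.49 = 0.0703.
Head is higher in the deep piezometer, so vertical flow is upward (discharge condition).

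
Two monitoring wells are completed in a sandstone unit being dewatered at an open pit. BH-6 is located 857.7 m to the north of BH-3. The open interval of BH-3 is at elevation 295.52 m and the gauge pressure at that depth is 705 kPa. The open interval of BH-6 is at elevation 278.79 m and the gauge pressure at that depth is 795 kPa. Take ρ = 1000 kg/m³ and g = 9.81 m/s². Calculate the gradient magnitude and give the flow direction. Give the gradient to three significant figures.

i ≈ 0.00881; groundwater flows toward the north

Pressure head at BH-3: ψ = P/(ρg) = 705×1000 / (1000 × 9.81) = 71.87 m.
Total head at BH-3: h = z + ψ = 295.52 + 71.87 = 367.39 m.
Pressure head at BH-6: ψ = P/(ρg) = 795×1000 / (1000 × 9.81) = 81.04 m.
Total head at BH-6: h = z + ψ = 278.79 + 81.04 = 359.83 m.
Head difference: h(BH-3) − h(BH-6) = 367.39 − 359.83 = 7.56 m.
Hydraulic gradient: i = |Δh| / L = 7.56 / 857.7 = 0.00881.
Flow is from higher to lower head: from BH-3 toward BH-6, i.e. toward the north.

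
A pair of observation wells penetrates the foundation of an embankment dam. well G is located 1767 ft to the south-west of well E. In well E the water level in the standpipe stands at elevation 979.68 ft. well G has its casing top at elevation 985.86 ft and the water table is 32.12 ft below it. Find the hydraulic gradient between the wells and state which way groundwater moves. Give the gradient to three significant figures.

i ≈ 0.0147; groundwater flows toward the south-west

Total head at well E: h = 979.68 ft (water level in the piezometer is the total head).
Total head at well G: h = 985.86 − 32.12 = 953.74 ft.
Head difference: h(well E) − h(well G) = 979.68 − 953.74 = 25.94 ft.
Hydraulic gradient: i = |Δh| / L = 25.94 / 1767 = 0.0147.
Flow is from higher to lower head: from well E toward well G, i.e. toward the south-west.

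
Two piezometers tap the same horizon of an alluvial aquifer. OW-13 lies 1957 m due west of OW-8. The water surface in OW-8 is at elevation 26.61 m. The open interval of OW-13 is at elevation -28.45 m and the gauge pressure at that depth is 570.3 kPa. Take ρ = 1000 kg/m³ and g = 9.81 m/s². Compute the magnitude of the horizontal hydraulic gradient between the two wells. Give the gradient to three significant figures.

i ≈ 0.00157

Total head at OW-8: h = 26.61 m (water level in the piezometer is the total head).
Pressure head at OW-13: ψ = P/(ρg) = 570.3×1000 / (1000 × 9.81) = 58.13 m.
Total head at OW-13: h = z + ψ = -28.45 + 58.13 = 29.68 m.
Head difference: h(OW-8) − h(OW-13) = 26.61 − 29.68 = -3.07 m.
Hydraulic gradient: i = |Δh| / L = 3.07 / 1957 = 0.00157.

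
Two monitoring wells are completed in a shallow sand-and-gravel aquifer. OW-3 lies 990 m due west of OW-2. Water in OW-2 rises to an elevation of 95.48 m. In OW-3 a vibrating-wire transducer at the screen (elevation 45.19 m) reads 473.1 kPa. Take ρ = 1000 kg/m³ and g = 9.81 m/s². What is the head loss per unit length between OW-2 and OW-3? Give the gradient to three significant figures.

Total head at OW-2: h = 95.48 m (water level in the piezometer is the total head).
Pressure head at OW-3: ψ = P/(ρg) = 473.1×1000 / (1000 × 9.81) = 48.23 m.
Total head at OW-3: h = z + ψ = 45.19 + 48.23 = 93.42 m.
Head difference: h(OW-2) − h(OW-3) = 95.48 − 93.42 = 2.06 m.
Hydraulic gradient: i = |Δh| / L = 2.06 / 990 = 0.00208.

i ≈ 0.00208 m/m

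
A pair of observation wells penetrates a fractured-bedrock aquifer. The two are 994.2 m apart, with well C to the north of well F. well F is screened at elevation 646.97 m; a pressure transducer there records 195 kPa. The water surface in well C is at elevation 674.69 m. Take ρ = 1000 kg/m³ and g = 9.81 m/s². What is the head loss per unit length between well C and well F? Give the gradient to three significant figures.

Pressure head at well F: ψ = P/(ρg) = 195×1000 / (1000 × 9.81) = 19.88 m.
Total head at well F: h = z + ψ = 646.97 + 19.88 = 666.85 m.
Total head at well C: h = 674.69 m (water level in the piezometer is the total head).
Head difference: h(well F) − h(well C) = 666.85 − 674.69 = -7.84 m.
Hydraulic gradient: i = |Δh| / L = 7.84 / 994.2 = 0.00789.

i ≈ 0.00789 m/m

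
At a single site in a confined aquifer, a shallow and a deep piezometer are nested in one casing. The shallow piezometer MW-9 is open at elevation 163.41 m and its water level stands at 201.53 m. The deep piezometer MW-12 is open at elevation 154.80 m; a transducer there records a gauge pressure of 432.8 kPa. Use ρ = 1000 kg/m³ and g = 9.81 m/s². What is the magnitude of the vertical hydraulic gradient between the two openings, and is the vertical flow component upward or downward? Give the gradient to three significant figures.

Total head at MW-9: h = 201.53 m (water level in the standpipe).
Pressure head at MW-12: ψ = P/(ρg) = 432.8×1000 / (1000 × 9.81) = 44.12 m.
Total head at MW-12: h = z + ψ = 154.80 + 44.12 = 198.92 m.
Δh = h(MW-9) − h(MW-12) = 201.53 − 198.92 = 2.61 m.
Vertical separation Δz = 163.41 − 154.80 = 8.61 m.
|i_v| = |Δh| / Δz = 2.61 / 8.61 = 0.303.
Head is higher in the shallow piezometer, so vertical flow is downward (recharge condition).

|i_v| ≈ 0.303; vertical flow is downward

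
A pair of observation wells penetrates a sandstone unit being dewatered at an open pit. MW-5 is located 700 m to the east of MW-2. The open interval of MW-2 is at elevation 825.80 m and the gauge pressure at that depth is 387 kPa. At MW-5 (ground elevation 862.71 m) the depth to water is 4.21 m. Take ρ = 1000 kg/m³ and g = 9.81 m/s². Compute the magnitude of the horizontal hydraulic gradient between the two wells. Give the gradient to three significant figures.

Pressure head at MW-2: ψ = P/(ρg) = 387×1000 / (1000 × 9.81) = 39.45 m.
Total head at MW-2: h = z + ψ = 825.80 + 39.45 = 865.25 m.
Total head at MW-5: h = 862.71 − 4.21 = 858.50 m.
Head difference: h(MW-2) − h(MW-5) = 865.25 − 858.50 = 6.75 m.
Hydraulic gradient: i = |Δh| / L = 6.75 / 700 = 0.00964.

i ≈ 0.00964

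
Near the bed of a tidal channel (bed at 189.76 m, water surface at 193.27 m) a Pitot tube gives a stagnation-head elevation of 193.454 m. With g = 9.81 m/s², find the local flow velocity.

v ≈ 1.90 m/s

Near the bed, under hydrostatic conditions, the piezometric head (z + ψ) equals the free-surface elevation, 193.27 m.
Velocity head = total − piezometric = 193.454 − 193.27 = 0.184 m.
v = √(2g·h_v) = √(2 × 9.81 × 0.184) = 1.90 m/s.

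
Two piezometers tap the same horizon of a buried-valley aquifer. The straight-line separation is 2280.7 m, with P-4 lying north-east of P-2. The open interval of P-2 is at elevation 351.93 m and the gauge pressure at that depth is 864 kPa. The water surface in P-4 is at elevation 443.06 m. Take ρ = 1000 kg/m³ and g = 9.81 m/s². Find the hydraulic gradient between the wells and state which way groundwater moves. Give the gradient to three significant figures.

i ≈ 0.00134; groundwater flows toward the south-west

Pressure head at P-2: ψ = P/(ρg) = 864×1000 / (1000 × 9.81) = 88.07 m.
Total head at P-2: h = z + ψ = 351.93 + 88.07 = 440.00 m.
Total head at P-4: h = 443.06 m (water level in the piezometer is the total head).
Head difference: h(P-2) − h(P-4) = 440.00 − 443.06 = -3.06 m.
Hydraulic gradient: i = |Δh| / L = 3.06 / 2280.7 = 0.00134.
Flow is from higher to lower head: from P-4 toward P-2, i.e. toward the south-west.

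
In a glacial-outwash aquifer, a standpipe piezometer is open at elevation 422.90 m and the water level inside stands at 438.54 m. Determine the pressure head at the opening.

ψ ≈ 15.64 m

Total head h = 438.54 m (the water-surface elevation in the piezometer).
Pressure head ψ = h − z = 438.54 − 422.90 = 15.64 m.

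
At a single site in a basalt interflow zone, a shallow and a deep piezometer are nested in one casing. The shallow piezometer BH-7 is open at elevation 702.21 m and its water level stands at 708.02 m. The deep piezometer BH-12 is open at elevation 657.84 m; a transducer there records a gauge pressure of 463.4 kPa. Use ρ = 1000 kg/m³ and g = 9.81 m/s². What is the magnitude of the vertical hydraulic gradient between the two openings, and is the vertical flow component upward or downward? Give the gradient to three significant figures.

Total head at BH-7: h = 708.02 m (water level in the standpipe).
Pressure head at BH-12: ψ = P/(ρg) = 463.4×1000 / (1000 × 9.81) = 47.24 m.
Total head at BH-12: h = z + ψ = 657.84 + 47.24 = 705.08 m.
Δh = h(BH-7) − h(BH-12) = 708.02 − 705.08 = 2.94 m.
Vertical separation Δz = 702.21 − 657.84 = 44.37 m.
|i_v| = |Δh| / Δz = 2.94 / 44.37 = 0.0663.
Head is higher in the shallow piezometer, so vertical flow is downward (recharge condition).

|i_v| ≈ 0.0663; vertical flow is downward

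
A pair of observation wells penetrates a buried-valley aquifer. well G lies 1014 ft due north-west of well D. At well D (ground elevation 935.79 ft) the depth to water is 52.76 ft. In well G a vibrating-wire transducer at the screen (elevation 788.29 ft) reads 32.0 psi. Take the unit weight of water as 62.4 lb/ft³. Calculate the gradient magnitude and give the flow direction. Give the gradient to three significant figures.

Total head at well D: h = 935.79 − 52.76 = 883.03 ft.
Pressure head at well G: ψ = 144·P/γ = 144 × 32.0 / 62.4 = 73.85 ft.
Total head at well G: h = z + ψ = 788.29 + 73.85 = 862.14 ft.
Head difference: h(well D) − h(well G) = 883.03 − 862.14 = 20.89 ft.
Hydraulic gradient: i = |Δh| / L = 20.89 / 1014 = 0.0206.
Flow is from higher to lower head: from well D toward well G, i.e. toward the north-west.

i ≈ 0.0206; groundwater flows toward the north-west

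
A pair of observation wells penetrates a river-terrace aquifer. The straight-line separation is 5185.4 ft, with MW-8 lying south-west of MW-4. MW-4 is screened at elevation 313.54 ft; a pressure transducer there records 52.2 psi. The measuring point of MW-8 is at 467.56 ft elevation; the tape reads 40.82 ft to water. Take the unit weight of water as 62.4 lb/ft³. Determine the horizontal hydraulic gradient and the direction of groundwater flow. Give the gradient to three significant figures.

Pressure head at MW-4: ψ = 144·P/γ = 144 × 52.2 / 62.4 = 120.46 ft.
Total head at MW-4: h = z + ψ = 313.54 + 120.46 = 434.00 ft.
Total head at MW-8: h = 467.56 − 40.82 = 426.74 ft.
Head difference: h(MW-4) − h(MW-8) = 434.00 − 426.74 = 7.26 ft.
Hydraulic gradient: i = |Δh| / L = 7.26 / 5185.4 = 0.00140.
Flow is from higher to lower head: from MW-4 toward MW-8, i.e. toward the south-west.

i ≈ 0.00140; groundwater flows toward the south-west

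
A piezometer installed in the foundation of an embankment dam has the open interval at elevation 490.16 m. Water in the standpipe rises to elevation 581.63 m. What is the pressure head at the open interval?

Total head h = 581.63 m (the water-surface elevation in the piezometer).
Pressure head ψ = h − z = 581.63 − 490.16 = 91.47 m.

ψ ≈ 91.47 m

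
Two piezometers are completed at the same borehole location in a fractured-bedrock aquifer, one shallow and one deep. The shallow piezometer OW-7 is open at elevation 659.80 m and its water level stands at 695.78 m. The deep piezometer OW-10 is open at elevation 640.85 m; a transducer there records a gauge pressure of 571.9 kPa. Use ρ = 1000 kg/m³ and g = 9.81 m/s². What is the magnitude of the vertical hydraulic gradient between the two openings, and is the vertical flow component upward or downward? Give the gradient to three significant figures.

|i_v| ≈ 0.178; vertical flow is upward

Total head at OW-7: h = 695.78 m (water level in the standpipe).
Pressure head at OW-10: ψ = P/(ρg) = 571.9×1000 / (1000 × 9.81) = 58.30 m.
Total head at OW-10: h = z + ψ = 640.85 + 58.30 = 699.15 m.
Δh = h(OW-7) − h(OW-10) = 695.78 − 699.15 = -3.37 m.
Vertical separation Δz = 659.80 − 640.85 = 18.95 m.
|i_v| = |Δh| / Δz = 3.37 / 18.95 = 0.178.
Head is higher in the deep piezometer, so vertical flow is upward (discharge condition).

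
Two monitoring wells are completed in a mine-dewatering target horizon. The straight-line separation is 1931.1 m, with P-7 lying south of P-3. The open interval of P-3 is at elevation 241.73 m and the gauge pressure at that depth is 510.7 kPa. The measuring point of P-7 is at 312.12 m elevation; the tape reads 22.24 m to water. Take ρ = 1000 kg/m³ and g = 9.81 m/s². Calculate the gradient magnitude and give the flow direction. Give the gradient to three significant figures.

i ≈ 0.00202; groundwater flows toward the south

Pressure head at P-3: ψ = P/(ρg) = 510.7×1000 / (1000 × 9.81) = 52.06 m.
Total head at P-3: h = z + ψ = 241.73 + 52.06 = 293.79 m.
Total head at P-7: h = 312.12 − 22.24 = 289.88 m.
Head difference: h(P-3) − h(P-7) = 293.79 − 289.88 = 3.91 m.
Hydraulic gradient: i = |Δh| / L = 3.91 / 1931.1 = 0.00202.
Flow is from higher to lower head: from P-3 toward P-7, i.e. toward the south.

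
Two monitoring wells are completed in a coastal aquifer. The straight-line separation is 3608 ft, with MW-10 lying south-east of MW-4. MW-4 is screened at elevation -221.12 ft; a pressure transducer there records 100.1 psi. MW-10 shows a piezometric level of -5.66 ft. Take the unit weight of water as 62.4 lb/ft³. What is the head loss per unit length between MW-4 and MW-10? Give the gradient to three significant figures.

i ≈ 0.00431 ft/ft

Pressure head at MW-4: ψ = 144·P/γ = 144 × 100.1 / 62.4 = 231.00 ft.
Total head at MW-4: h = z + ψ = -221.12 + 231.00 = 9.88 ft.
Total head at MW-10: h = -5.66 ft (water level in the piezometer is the total head).
Head difference: h(MW-4) − h(MW-10) = 9.88 − (-5.66) = 15.54 ft.
Hydraulic gradient: i = |Δh| / L = 15.54 / 3608 = 0.00431.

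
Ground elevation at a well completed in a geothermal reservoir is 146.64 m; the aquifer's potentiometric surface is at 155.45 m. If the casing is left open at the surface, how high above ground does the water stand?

Water rises to the potentiometric surface, so the rise above ground = 155.45 − 146.64 = 8.81 m.

≈ 8.81 m above ground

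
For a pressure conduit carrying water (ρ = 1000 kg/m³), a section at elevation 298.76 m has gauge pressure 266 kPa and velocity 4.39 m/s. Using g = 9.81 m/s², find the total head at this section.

h ≈ 326.86 m

Pressure head ψ = P/(ρg) = 266×1000 / (1000 × 9.81) = 27.12 m.
Velocity head = v²/(2g) = 4.39² / (2 × 9.81) = 0.982 m.
h = z + ψ + v²/(2g) = 298.76 + 27.12 + 0.982 = 326.86 m.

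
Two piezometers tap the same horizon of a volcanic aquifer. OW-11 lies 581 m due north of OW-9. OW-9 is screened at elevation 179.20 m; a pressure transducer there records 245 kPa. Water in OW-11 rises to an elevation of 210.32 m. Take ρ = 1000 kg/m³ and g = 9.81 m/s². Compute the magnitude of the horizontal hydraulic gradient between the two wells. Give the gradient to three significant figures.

i ≈ 0.0106

Pressure head at OW-9: ψ = P/(ρg) = 245×1000 / (1000 × 9.81) = 24.97 m.
Total head at OW-9: h = z + ψ = 179.20 + 24.97 = 204.17 m.
Total head at OW-11: h = 210.32 m (water level in the piezometer is the total head).
Head difference: h(OW-9) − h(OW-11) = 204.17 − 210.32 = -6.15 m.
Hydraulic gradient: i = |Δh| / L = 6.15 / 581 = 0.0106.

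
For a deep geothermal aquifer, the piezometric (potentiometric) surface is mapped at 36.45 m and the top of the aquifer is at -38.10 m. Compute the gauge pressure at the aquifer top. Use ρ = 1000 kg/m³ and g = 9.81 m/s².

P ≈ 731 kPa

Pressure head at the aquifer top: ψ = h − z = 36.45 − (-38.10) = 74.55 m.
P = ρgψ = 1000 × 9.81 × 74.55 = 731336 Pa ≈ 731 kPa.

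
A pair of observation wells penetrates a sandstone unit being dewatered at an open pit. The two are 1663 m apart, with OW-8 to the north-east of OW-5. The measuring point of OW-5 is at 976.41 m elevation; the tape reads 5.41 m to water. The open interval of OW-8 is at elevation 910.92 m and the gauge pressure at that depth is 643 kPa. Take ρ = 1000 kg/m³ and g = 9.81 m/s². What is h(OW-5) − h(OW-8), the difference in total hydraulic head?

Δh ≈ -5.47 m

Total head at OW-5: h = 976.41 − 5.41 = 971.00 m.
Pressure head at OW-8: ψ = P/(ρg) = 643×1000 / (1000 × 9.81) = 65.55 m.
Total head at OW-8: h = z + ψ = 910.92 + 65.55 = 976.47 m.
Head difference: h(OW-5) − h(OW-8) = 971.00 − 976.47 = -5.47 m.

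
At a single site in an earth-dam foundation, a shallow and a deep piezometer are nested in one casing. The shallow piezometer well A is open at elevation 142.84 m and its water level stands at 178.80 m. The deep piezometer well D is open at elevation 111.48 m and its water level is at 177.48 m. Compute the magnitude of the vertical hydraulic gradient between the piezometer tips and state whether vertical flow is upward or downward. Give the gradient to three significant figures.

|i_v| ≈ 0.0421; vertical flow is downward

Total head at well A: h = 178.80 m (water level in the standpipe).
Total head at well D: h = 177.48 m.
Δh = h(well A) − h(well D) = 178.80 − 177.48 = 1.32 m.
Vertical separation Δz = 142.84 − 111.48 = 31.36 m.
|i_v| = |Δh| / Δz = 1.32 / 31.36 = 0.0421.
Head is higher in the shallow piezometer, so vertical flow is downward (recharge condition).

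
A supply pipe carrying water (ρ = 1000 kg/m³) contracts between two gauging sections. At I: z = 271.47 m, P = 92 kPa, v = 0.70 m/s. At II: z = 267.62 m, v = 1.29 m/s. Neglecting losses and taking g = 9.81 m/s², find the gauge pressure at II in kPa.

Pressure head at I: ψ₁ = P₁/(ρg) = 92×1000 / (1000 × 9.81) = 9.38 m.
Velocity heads: v₁²/2g = 0.70²/19.62 = 0.025 m; v₂²/2g = 1.29²/19.62 = 0.085 m.
Total head H = z₁ + ψ₁ + v₁²/2g = 271.47 + 9.38 + 0.025 = 280.88 m.
ψ₂ = H − z₂ − v₂²/2g = 280.88 − 267.62 − 0.085 = 13.17 m.
P₂ = ρgψ₂ = 1000 × 9.81 × 13.17 ≈ 129 kPa.

P₂ ≈ 129 kPa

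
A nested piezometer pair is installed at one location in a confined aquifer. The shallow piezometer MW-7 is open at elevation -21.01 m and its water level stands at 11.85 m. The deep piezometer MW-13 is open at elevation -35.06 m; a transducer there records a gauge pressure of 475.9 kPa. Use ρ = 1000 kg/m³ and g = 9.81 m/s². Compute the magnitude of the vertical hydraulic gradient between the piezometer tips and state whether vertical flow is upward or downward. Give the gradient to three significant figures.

Total head at MW-7: h = 11.85 m (water level in the standpipe).
Pressure head at MW-13: ψ = P/(ρg) = 475.9×1000 / (1000 × 9.81) = 48.51 m.
Total head at MW-13: h = z + ψ = -35.06 + 48.51 = 13.45 m.
Δh = h(MW-7) − h(MW-13) = 11.85 − 13.45 = -1.60 m.
Vertical separation Δz = -21.01 − (-35.06) = 14.05 m.
|i_v| = |Δh| / Δz = 1.60 / 14.05 = 0.114.
Head is higher in the deep piezometer, so vertical flow is upward (discharge condition).

|i_v| ≈ 0.114; vertical flow is upward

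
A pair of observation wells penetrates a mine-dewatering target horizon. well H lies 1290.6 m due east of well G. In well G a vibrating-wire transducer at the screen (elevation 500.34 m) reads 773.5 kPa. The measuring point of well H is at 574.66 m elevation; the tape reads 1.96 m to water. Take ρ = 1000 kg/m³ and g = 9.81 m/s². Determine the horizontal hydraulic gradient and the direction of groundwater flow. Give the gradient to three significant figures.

i ≈ 0.00503; groundwater flows toward the east

Pressure head at well G: ψ = P/(ρg) = 773.5×1000 / (1000 × 9.81) = 78.85 m.
Total head at well G: h = z + ψ = 500.34 + 78.85 = 579.19 m.
Total head at well H: h = 574.66 − 1.96 = 572.70 m.
Head difference: h(well G) − h(well H) = 579.19 − 572.70 = 6.49 m.
Hydraulic gradient: i = |Δh| / L = 6.49 / 1290.6 = 0.00503.
Flow is from higher to lower head: from well G toward well H, i.e. toward the east.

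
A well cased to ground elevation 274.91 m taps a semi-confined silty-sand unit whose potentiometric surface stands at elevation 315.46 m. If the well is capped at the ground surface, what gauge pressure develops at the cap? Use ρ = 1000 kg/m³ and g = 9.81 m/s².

P ≈ 398 kPa

Head above the cap: Δh = 315.46 − 274.91 = 40.55 m.
P = ρgΔh = 1000 × 9.81 × 40.55 = 397796 Pa ≈ 398 kPa.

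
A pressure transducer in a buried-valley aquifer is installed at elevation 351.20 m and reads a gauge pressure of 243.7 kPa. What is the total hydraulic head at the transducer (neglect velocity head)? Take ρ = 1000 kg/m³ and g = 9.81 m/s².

h ≈ 376.04 m

ψ = P/(ρg) = 243.7×1000 / (1000 × 9.81) = 24.84 m.
h = z + ψ = 351.20 + 24.84 = 376.04 m.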